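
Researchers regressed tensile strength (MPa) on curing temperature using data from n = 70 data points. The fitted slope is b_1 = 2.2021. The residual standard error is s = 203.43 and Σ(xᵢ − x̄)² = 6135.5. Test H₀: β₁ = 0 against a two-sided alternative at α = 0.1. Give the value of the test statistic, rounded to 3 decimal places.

t = 0.848

SE(b_1) = s/√Sₓₓ = 203.43/√6135.5 = 2.59711.
t = 2.2021 / 2.59711 = 0.848.
df = n − 2 = 68.
Two-sided p ≈ 0.3995, which is ≥ 0.1, so fail to reject H₀.
The data do not give significant evidence of an association between curing temperature and tensile strength.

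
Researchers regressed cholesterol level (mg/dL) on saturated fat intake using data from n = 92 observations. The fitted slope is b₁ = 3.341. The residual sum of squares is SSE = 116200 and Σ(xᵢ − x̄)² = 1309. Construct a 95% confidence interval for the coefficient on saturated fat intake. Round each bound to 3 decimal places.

(1.368, 5.314)

MSE = SSE/(n − 2) = 116200/90 = 1291.11.
SE(b₁) = √(MSE/Sₓₓ) = √(1291.11/1309) = 0.993143.
df = n − 2 = 90.
t* = t_{0.025, 90} = 1.986675.
Margin = t* × SE = 1.986675 × 0.993143 = 1.97305.
CI: 3.341 ± 1.97305 → (1.368, 5.314).
With 95% confidence, each one-unit increase in saturated fat intake is associated with a change of between 1.368 and 5.314 mg/dL in cholesterol level.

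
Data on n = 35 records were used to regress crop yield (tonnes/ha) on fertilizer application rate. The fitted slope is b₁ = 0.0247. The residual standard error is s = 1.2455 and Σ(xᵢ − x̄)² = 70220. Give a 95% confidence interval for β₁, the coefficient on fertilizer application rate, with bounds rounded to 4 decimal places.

(0.0151, 0.0343)

SE(b₁) = s/√Sₓₓ = 1.2455/√70220 = 0.00470017.
df = n − 2 = 33.
t* = t_{0.025, 33} = 2.034515.
Margin = t* × SE = 2.034515 × 0.00470017 = 0.009563.
CI: 0.0247 ± 0.009563 → (0.0151, 0.0343).
With 95% confidence, each one-unit increase in fertilizer application rate is associated with a change of between 0.0151 and 0.0343 tonnes/ha in crop yield.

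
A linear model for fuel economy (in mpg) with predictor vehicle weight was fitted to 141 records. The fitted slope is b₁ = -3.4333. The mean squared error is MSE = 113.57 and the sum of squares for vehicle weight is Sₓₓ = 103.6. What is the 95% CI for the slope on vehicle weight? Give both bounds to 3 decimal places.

(-5.503, -1.363)

SE(b₁) = √(MSE/Sₓₓ) = √(113.57/103.6) = 1.04701.
df = n − 2 = 139.
t* = t_{0.025, 139} = 1.977178.
Margin = t* × SE = 1.977178 × 1.04701 = 2.07013.
CI: -3.4333 ± 2.07013 → (-5.503, -1.363).
With 95% confidence, each one-unit increase in vehicle weight is associated with a change of between -5.503 and -1.363 mpg in fuel economy.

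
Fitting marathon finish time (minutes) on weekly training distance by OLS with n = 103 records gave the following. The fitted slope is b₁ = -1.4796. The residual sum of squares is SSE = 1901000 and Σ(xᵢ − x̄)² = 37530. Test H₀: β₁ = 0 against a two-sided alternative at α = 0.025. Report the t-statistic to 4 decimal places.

MSE = SSE/(n − 2) = 1901000/101 = 18821.8.
SE(b₁) = √(MSE/Sₓₓ) = √(18821.8/37530) = 0.708176.
t = -1.4796 / 0.708176 = -2.0893.
df = n − 2 = 101.
Two-sided p ≈ 0.0392, which is ≥ 0.025, so fail to reject H₀.
The data do not give significant evidence of an association between weekly training distance and marathon finish time.

t = -2.0893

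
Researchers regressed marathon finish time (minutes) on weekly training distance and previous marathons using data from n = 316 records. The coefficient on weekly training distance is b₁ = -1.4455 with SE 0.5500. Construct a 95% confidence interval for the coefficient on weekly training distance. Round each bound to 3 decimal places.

df = n − k − 1 = 316 − 2 − 1 = 313.
t* = t_{0.025, 313} = 1.967572.
Margin = t* × SE = 1.967572 × 0.5500 = 1.08216.
CI: -1.4455 ± 1.08216 → (-2.528, -0.363).
With 95% confidence, each one-unit increase in weekly training distance is associated with a change of between -2.528 and -0.363 minutes in marathon finish time, holding the other predictors fixed.

(-2.528, -0.363)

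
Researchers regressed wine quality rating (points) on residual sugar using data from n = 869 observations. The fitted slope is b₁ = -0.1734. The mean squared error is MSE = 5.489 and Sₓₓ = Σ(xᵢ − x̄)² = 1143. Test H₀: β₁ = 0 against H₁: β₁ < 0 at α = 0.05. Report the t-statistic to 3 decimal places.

SE(b₁) = √(MSE/Sₓₓ) = √(5.489/1143) = 0.0692984.
t = -0.1734 / 0.0692984 = -2.502.
df = n − 2 = 867.
One-sided p ≈ 0.0063, which is < 0.05, so reject H₀.
There is evidence that the true slope on residual sugar is negative.

t = -2.502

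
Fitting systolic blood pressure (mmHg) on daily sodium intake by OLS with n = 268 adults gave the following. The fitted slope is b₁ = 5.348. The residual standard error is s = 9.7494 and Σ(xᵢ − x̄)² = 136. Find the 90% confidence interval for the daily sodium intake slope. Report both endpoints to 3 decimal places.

SE(b₁) = s/√Sₓₓ = 9.7494/√136 = 0.836004.
df = n − 2 = 266.
t* = t_{0.05, 266} = 1.650602.
Margin = t* × SE = 1.650602 × 0.836004 = 1.37991.
CI: 5.348 ± 1.37991 → (3.968, 6.728).
With 90% confidence, each one-unit increase in daily sodium intake is associated with a change of between 3.968 and 6.728 mmHg in systolic blood pressure.

(3.968, 6.728)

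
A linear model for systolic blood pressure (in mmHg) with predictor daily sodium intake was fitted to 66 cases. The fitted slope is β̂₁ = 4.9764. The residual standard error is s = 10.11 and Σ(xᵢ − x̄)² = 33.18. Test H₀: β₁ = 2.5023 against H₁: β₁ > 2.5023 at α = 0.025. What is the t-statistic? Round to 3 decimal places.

t = 1.410

SE(β̂₁) = s/√Sₓₓ = 10.11/√33.18 = 1.75514.
t = (4.9764 − 2.5023) / 1.75514 = 1.410.
df = n − 2 = 64.
One-sided p ≈ 0.0817, which is ≥ 0.025, so fail to reject H₀.
The data do not give significant evidence that the true slope on daily sodium intake exceeds 2.5023 mmHg per unit.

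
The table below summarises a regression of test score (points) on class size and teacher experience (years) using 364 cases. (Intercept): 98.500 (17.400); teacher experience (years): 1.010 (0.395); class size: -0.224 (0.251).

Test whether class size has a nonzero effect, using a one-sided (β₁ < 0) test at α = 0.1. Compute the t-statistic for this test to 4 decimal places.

Read off: b = -0.224, SE = 0.251 for class size.
H₀: β₁ = 0 vs H₁: β₁ < 0.
t = -0.224 / 0.251 = -0.8924.
df = n − k − 1 = 364 − 2 − 1 = 361.
One-sided p ≈ 0.1864, which is ≥ 0.1, so fail to reject H₀.
The data do not give significant evidence that the true slope on class size is negative, holding the other predictors fixed.

t = -0.8924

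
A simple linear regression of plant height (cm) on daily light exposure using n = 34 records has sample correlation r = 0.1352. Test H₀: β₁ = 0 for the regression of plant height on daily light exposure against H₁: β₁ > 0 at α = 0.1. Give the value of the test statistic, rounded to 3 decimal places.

t = r·√(n − 2)/√(1 − r²) = 0.1352·√32/√0.981721 = 0.772.
df = n − 2 = 32.
One-sided p ≈ 0.2229, which is ≥ 0.1, so fail to reject H₀.
The data do not give significant evidence of a linear association between daily light exposure and plant height.

t = 0.772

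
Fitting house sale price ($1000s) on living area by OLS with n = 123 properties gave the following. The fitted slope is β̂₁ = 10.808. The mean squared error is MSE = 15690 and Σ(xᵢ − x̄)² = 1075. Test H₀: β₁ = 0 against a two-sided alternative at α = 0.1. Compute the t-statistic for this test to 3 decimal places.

SE(β̂₁) = √(MSE/Sₓₓ) = √(15690/1075) = 3.82039.
t = 10.808 / 3.82039 = 2.829.
df = n − 2 = 121.
Two-sided p ≈ 0.0055, which is < 0.1, so reject H₀.
There is evidence that living area is associated with house sale price.

t = 2.829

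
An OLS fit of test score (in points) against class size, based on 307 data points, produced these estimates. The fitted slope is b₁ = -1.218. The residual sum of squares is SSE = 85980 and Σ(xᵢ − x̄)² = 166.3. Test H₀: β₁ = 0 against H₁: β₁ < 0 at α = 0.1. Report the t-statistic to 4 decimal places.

t = -0.9355

MSE = SSE/(n − 2) = 85980/305 = 281.902.
SE(b₁) = √(MSE/Sₓₓ) = √(281.902/166.3) = 1.30198.
t = -1.218 / 1.30198 = -0.9355.
df = n − 2 = 305.
One-sided p ≈ 0.1751, which is ≥ 0.1, so fail to reject H₀.
The data do not give significant evidence that the true slope on class size is negative.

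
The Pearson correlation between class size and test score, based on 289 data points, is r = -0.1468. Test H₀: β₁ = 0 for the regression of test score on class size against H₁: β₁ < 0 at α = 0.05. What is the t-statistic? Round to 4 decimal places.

t = -2.5142

t = r·√(n − 2)/√(1 − r²) = -0.1468·√287/√0.97845 = -2.5142.
df = n − 2 = 287.
One-sided p ≈ 0.0062, which is < 0.05, so reject H₀.
There is evidence of a linear association between class size and test score.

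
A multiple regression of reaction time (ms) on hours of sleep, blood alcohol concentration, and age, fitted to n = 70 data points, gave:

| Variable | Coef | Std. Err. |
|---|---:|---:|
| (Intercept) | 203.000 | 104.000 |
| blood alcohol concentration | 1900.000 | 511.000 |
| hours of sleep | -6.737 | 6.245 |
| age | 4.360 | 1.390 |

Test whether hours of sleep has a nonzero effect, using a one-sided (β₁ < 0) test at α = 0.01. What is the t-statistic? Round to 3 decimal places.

t = -1.079

Read off: b = -6.737, SE = 6.245 for hours of sleep.
H₀: β₁ = 0 vs H₁: β₁ < 0.
t = -6.737 / 6.245 = -1.079.
df = n − k − 1 = 70 − 3 − 1 = 66.
One-sided p ≈ 0.1423, which is ≥ 0.01, so fail to reject H₀.
The data do not give significant evidence that the true slope on hours of sleep is negative, holding the other predictors fixed.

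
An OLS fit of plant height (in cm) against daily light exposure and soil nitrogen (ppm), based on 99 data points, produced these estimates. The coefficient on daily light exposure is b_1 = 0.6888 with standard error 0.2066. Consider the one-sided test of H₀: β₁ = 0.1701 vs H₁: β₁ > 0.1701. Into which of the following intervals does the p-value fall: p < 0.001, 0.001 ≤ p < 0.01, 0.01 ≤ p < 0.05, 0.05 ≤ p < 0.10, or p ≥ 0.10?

t = (0.6888 − 0.1701) / 0.2066 = 2.511.
df = n − k − 1 = 99 − 2 − 1 = 96.
One-sided p = P(T_{96} > t) ≈ 0.0069.
So 0.001 ≤ p < 0.01.

0.001 ≤ p < 0.01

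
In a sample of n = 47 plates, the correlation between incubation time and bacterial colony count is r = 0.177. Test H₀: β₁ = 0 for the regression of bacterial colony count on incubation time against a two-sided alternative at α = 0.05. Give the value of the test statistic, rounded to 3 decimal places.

t = r·√(n − 2)/√(1 − r²) = 0.177·√45/√0.968671 = 1.206.
df = n − 2 = 45.
Two-sided p ≈ 0.2340, which is ≥ 0.05, so fail to reject H₀.
The data do not give significant evidence of a linear association between incubation time and bacterial colony count.

t = 1.206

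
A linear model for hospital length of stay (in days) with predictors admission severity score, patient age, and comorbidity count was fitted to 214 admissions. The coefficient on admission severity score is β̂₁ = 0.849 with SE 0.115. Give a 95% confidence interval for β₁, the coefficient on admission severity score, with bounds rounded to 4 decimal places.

df = n − k − 1 = 214 − 3 − 1 = 210.
t* = t_{0.025, 210} = 1.971325.
Margin = t* × SE = 1.971325 × 0.115 = 0.226702.
CI: 0.849 ± 0.226702 → (0.6223, 1.0757).
With 95% confidence, each one-unit increase in admission severity score is associated with a change of between 0.6223 and 1.0757 days in hospital length of stay, holding the other predictors fixed.

(0.6223, 1.0757)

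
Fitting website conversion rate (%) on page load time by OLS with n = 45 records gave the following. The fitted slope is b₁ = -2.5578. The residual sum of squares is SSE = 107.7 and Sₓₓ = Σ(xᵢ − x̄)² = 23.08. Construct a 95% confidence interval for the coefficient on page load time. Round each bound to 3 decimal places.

MSE = SSE/(n − 2) = 107.7/43 = 2.50465.
SE(b₁) = √(MSE/Sₓₓ) = √(2.50465/23.08) = 0.329424.
df = n − 2 = 43.
t* = t_{0.025, 43} = 2.016692.
Margin = t* × SE = 2.016692 × 0.329424 = 0.66435.
CI: -2.5578 ± 0.66435 → (-3.222, -1.893).
With 95% confidence, each one-unit increase in page load time is associated with a change of between -3.222 and -1.893 % in website conversion rate.

(-3.222, -1.893)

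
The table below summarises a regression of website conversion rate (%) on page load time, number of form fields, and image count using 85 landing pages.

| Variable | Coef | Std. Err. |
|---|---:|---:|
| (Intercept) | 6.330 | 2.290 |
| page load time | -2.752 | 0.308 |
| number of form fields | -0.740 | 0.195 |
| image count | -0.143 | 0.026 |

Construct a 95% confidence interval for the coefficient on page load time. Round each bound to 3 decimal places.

Read off: b = -2.752, SE = 0.308 for page load time.
df = n − k − 1 = 85 − 3 − 1 = 81.
t* = t_{0.025, 81} = 1.989686.
Margin = t* × SE = 1.989686 × 0.308 = 0.61282.
CI: -2.752 ± 0.61282 → (-3.365, -2.139).

(-3.365, -2.139)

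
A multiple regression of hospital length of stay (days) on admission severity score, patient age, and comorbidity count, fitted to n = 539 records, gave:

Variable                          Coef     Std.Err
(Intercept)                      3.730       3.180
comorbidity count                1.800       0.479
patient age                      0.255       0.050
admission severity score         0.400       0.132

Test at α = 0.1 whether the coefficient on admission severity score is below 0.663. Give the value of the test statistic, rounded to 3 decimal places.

Read off: b = 0.400, SE = 0.132 for admission severity score.
H₀: β₁ = 0.663 vs H₁: β₁ < 0.663.
t = (0.400 − 0.663) / 0.132 = -1.992.
df = n − k − 1 = 539 − 3 − 1 = 535.
One-sided p ≈ 0.0234, which is < 0.1, so reject H₀.
There is evidence that the true slope on admission severity score is below 0.663 days per unit, holding the other predictors fixed.

t = -1.992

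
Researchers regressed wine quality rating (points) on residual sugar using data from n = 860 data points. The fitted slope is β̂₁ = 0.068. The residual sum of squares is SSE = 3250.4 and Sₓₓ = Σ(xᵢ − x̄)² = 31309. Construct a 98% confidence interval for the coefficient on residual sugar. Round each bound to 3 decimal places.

MSE = SSE/(n − 2) = 3250.4/858 = 3.78834.
SE(β̂₁) = √(MSE/Sₓₓ) = √(3.78834/31309) = 0.0109999.
df = n − 2 = 858.
t* = t_{0.01, 858} = 2.330702.
Margin = t* × SE = 2.330702 × 0.0109999 = 0.02564.
CI: 0.068 ± 0.02564 → (0.042, 0.094).
With 98% confidence, each one-unit increase in residual sugar is associated with a change of between 0.042 and 0.094 points in wine quality rating.

(0.042, 0.094)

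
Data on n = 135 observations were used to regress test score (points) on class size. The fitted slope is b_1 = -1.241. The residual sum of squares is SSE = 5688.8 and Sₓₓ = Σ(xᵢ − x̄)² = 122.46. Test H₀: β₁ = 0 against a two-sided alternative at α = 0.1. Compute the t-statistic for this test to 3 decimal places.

MSE = SSE/(n − 2) = 5688.8/133 = 42.7729.
SE(b_1) = √(MSE/Sₓₓ) = √(42.7729/122.46) = 0.591.
t = -1.241 / 0.591 = -2.100.
df = n − 2 = 133.
Two-sided p ≈ 0.0376, which is < 0.1, so reject H₀.
There is evidence that class size is associated with test score.

t = -2.100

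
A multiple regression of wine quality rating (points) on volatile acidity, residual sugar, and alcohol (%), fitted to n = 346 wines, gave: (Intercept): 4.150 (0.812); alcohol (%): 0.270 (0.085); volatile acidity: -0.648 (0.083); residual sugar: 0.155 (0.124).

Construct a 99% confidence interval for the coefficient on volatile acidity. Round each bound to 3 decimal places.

Read off: b = -0.648, SE = 0.083 for volatile acidity.
df = n − k − 1 = 346 − 3 − 1 = 342.
t* = t_{0.005, 342} = 2.590281.
Margin = t* × SE = 2.590281 × 0.083 = 0.21499.
CI: -0.648 ± 0.21499 → (-0.863, -0.433).

(-0.863, -0.433)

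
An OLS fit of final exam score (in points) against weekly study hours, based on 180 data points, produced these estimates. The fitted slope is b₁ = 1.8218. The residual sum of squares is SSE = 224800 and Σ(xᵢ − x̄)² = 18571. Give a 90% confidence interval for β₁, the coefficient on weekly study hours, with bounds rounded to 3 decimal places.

MSE = SSE/(n − 2) = 224800/178 = 1262.92.
SE(b₁) = √(MSE/Sₓₓ) = √(1262.92/18571) = 0.260778.
df = n − 2 = 178.
t* = t_{0.05, 178} = 1.653459.
Margin = t* × SE = 1.653459 × 0.260778 = 0.43119.
CI: 1.8218 ± 0.43119 → (1.391, 2.253).
With 90% confidence, each one-unit increase in weekly study hours is associated with a change of between 1.391 and 2.253 points in final exam score.

(1.391, 2.253)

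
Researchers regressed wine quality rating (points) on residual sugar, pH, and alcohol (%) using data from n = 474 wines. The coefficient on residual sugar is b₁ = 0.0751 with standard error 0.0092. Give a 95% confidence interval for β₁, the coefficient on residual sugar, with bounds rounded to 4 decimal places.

(0.0570, 0.0932)

df = n − k − 1 = 474 − 3 − 1 = 470.
t* = t_{0.025, 470} = 1.965024.
Margin = t* × SE = 1.965024 × 0.0092 = 0.018078.
CI: 0.0751 ± 0.018078 → (0.0570, 0.0932).
With 95% confidence, each one-unit increase in residual sugar is associated with a change of between 0.0570 and 0.0932 points in wine quality rating, holding the other predictors fixed.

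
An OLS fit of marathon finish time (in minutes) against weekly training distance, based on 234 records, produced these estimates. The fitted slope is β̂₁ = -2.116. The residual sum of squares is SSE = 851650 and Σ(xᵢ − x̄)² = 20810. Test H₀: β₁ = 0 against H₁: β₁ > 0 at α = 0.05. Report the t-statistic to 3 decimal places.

MSE = SSE/(n − 2) = 851650/232 = 3670.91.
SE(β̂₁) = √(MSE/Sₓₓ) = √(3670.91/20810) = 0.420001.
t = -2.116 / 0.420001 = -5.038.
df = n − 2 = 232.
One-sided p ≈ 1.0000, which is ≥ 0.05, so fail to reject H₀.
The data do not give significant evidence that the true slope on weekly training distance is positive.

t = -5.038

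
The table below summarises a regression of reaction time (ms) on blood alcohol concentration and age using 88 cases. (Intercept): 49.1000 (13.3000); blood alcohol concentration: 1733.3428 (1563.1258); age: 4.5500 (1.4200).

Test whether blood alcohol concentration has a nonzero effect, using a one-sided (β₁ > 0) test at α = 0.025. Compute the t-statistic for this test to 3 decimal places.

Read off: b = 1733.3428, SE = 1563.1258 for blood alcohol concentration.
H₀: β₁ = 0 vs H₁: β₁ > 0.
t = 1733.3428 / 1563.1258 = 1.109.
df = n − k − 1 = 88 − 2 − 1 = 85.
One-sided p ≈ 0.1353, which is ≥ 0.025, so fail to reject H₀.
The data do not give significant evidence that the true slope on blood alcohol concentration is positive, holding the other predictors fixed.

t = 1.109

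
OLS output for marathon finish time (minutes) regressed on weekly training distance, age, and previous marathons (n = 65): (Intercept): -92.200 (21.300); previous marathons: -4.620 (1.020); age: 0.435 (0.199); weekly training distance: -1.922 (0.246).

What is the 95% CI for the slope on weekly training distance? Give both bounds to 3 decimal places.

Read off: b = -1.922, SE = 0.246 for weekly training distance.
df = n − k − 1 = 65 − 3 − 1 = 61.
t* = t_{0.025, 61} = 1.999624.
Margin = t* × SE = 1.999624 × 0.246 = 0.49191.
CI: -1.922 ± 0.49191 → (-2.414, -1.430).

(-2.414, -1.430)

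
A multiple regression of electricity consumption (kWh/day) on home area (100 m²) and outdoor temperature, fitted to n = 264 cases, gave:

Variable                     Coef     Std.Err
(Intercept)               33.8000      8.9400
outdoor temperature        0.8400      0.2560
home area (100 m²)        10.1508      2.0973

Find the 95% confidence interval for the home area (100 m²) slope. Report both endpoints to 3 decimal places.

(6.021, 14.281)

Read off: b = 10.1508, SE = 2.0973 for home area (100 m²).
df = n − k − 1 = 264 − 2 − 1 = 261.
t* = t_{0.025, 261} = 1.969095.
Margin = t* × SE = 1.969095 × 2.0973 = 4.12978.
CI: 10.1508 ± 4.12978 → (6.021, 14.281).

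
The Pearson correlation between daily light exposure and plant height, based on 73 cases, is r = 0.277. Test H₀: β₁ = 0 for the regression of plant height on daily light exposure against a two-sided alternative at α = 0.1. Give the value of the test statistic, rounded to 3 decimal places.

t = 2.429

t = r·√(n − 2)/√(1 − r²) = 0.277·√71/√0.923271 = 2.429.
df = n − 2 = 71.
Two-sided p ≈ 0.0177, which is < 0.1, so reject H₀.
There is evidence of a linear association between daily light exposure and plant height.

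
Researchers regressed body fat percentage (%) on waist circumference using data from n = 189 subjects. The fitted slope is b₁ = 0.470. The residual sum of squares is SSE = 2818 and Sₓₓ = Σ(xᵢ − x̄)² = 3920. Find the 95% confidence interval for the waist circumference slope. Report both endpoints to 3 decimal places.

MSE = SSE/(n − 2) = 2818/187 = 15.0695.
SE(b₁) = √(MSE/Sₓₓ) = √(15.0695/3920) = 0.0620021.
df = n − 2 = 187.
t* = t_{0.025, 187} = 1.972731.
Margin = t* × SE = 1.972731 × 0.0620021 = 0.12231.
CI: 0.470 ± 0.12231 → (0.348, 0.592).
With 95% confidence, each one-unit increase in waist circumference is associated with a change of between 0.348 and 0.592 % in body fat percentage.

(0.348, 0.592)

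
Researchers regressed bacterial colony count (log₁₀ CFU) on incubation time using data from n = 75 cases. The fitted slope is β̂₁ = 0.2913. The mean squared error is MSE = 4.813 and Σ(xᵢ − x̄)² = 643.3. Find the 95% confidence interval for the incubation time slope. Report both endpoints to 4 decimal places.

SE(β̂₁) = √(MSE/Sₓₓ) = √(4.813/643.3) = 0.086497.
df = n − 2 = 73.
t* = t_{0.025, 73} = 1.992997.
Margin = t* × SE = 1.992997 × 0.086497 = 0.172388.
CI: 0.2913 ± 0.172388 → (0.1189, 0.4637).
With 95% confidence, each one-unit increase in incubation time is associated with a change of between 0.1189 and 0.4637 log₁₀ CFU in bacterial colony count.

(0.1189, 0.4637)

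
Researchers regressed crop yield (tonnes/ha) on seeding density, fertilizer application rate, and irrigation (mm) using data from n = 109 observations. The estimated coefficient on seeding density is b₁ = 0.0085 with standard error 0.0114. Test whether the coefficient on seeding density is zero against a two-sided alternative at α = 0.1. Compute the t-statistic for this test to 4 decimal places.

H₀: β₁ = 0 vs H₁: β₁ ≠ 0.
t = (b₁ − β₁⁰)/SE = 0.0085 / 0.0114 = 0.7456.
df = n − k − 1 = 109 − 3 − 1 = 105.
Two-sided p ≈ 0.4576, which is ≥ 0.1, so fail to reject H₀.
The data do not give significant evidence of an association between seeding density and crop yield, after adjusting for the other predictors.

t = 0.7456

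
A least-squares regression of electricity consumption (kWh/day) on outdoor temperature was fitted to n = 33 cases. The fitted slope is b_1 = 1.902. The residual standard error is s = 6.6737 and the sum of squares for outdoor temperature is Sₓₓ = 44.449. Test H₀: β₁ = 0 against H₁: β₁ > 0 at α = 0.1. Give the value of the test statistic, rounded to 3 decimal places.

t = 1.900

SE(b_1) = s/√Sₓₓ = 6.6737/√44.449 = 1.001.
t = 1.902 / 1.001 = 1.900.
df = n − 2 = 31.
One-sided p ≈ 0.0334, which is < 0.1, so reject H₀.
There is evidence that the true slope on outdoor temperature is positive.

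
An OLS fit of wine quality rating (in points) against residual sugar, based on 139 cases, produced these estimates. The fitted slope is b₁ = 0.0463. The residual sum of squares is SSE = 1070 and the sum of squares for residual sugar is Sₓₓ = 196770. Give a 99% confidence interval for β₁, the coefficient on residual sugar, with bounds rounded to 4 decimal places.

MSE = SSE/(n − 2) = 1070/137 = 7.81022.
SE(b₁) = √(MSE/Sₓₓ) = √(7.81022/196770) = 0.00630017.
df = n − 2 = 137.
t* = t_{0.005, 137} = 2.612192.
Margin = t* × SE = 2.612192 × 0.00630017 = 0.016457.
CI: 0.0463 ± 0.016457 → (0.0298, 0.0628).
With 99% confidence, each one-unit increase in residual sugar is associated with a change of between 0.0298 and 0.0628 points in wine quality rating.

(0.0298, 0.0628)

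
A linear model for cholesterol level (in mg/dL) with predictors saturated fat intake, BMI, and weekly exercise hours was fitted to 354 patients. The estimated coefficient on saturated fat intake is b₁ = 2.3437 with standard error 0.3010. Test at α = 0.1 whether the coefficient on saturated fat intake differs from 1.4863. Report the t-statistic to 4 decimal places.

H₀: β₁ = 1.4863 vs H₁: β₁ ≠ 1.4863.
t = (b₁ − β₁⁰)/SE = (2.3437 − 1.4863) / 0.3010 = 2.8485.
df = n − k − 1 = 354 − 3 − 1 = 350.
Two-sided p ≈ 0.0047, which is < 0.1, so reject H₀.
There is evidence that the true slope on saturated fat intake differs from 1.4863 mg/dL per unit, holding the other predictors fixed.

t = 2.8485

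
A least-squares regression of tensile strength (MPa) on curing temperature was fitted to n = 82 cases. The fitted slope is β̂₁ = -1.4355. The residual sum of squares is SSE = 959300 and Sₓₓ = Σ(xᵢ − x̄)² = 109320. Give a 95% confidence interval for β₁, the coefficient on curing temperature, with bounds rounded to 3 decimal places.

(-2.095, -0.776)

MSE = SSE/(n − 2) = 959300/80 = 11991.2.
SE(β̂₁) = √(MSE/Sₓₓ) = √(11991.2/109320) = 0.331194.
df = n − 2 = 80.
t* = t_{0.025, 80} = 1.990063.
Margin = t* × SE = 1.990063 × 0.331194 = 0.65910.
CI: -1.4355 ± 0.65910 → (-2.095, -0.776).
With 95% confidence, each one-unit increase in curing temperature is associated with a change of between -2.095 and -0.776 MPa in tensile strength.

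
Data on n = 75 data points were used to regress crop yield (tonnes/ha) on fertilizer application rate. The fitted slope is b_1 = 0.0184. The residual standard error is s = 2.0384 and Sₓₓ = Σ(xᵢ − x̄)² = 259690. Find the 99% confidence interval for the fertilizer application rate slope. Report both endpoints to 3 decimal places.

SE(b_1) = s/√Sₓₓ = 2.0384/√259690 = 0.00400002.
df = n − 2 = 73.
t* = t_{0.005, 73} = 2.644869.
Margin = t* × SE = 2.644869 × 0.00400002 = 0.01058.
CI: 0.0184 ± 0.01058 → (0.008, 0.029).
With 99% confidence, each one-unit increase in fertilizer application rate is associated with a change of between 0.008 and 0.029 tonnes/ha in crop yield.

(0.008, 0.029)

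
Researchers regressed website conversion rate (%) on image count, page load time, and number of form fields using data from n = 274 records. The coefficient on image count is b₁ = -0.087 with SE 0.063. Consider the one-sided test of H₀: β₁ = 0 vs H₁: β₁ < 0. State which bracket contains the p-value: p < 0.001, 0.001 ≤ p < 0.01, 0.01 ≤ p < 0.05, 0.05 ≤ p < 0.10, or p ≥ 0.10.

0.05 ≤ p < 0.10

t = -0.087 / 0.063 = -1.381.
df = n − k − 1 = 274 − 3 − 1 = 270.
One-sided p = P(T_{270} < t) ≈ 0.0842.
So 0.05 ≤ p < 0.10.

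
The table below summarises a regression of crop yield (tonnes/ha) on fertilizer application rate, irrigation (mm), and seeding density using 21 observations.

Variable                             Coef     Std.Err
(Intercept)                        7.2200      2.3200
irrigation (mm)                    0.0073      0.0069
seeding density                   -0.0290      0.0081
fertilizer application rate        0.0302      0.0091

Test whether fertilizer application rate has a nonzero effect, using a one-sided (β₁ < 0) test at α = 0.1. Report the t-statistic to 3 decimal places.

Read off: b = 0.0302, SE = 0.0091 for fertilizer application rate.
H₀: β₁ = 0 vs H₁: β₁ < 0.
t = 0.0302 / 0.0091 = 3.319.
df = n − k − 1 = 21 − 3 − 1 = 17.
One-sided p ≈ 0.9980, which is ≥ 0.1, so fail to reject H₀.
The data do not give significant evidence that the true slope on fertilizer application rate is negative, holding the other predictors fixed.

t = 3.319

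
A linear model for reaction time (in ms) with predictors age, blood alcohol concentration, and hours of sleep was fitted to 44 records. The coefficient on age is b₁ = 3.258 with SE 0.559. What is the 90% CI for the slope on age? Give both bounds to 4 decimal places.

(2.3167, 4.1993)

df = n − k − 1 = 44 − 3 − 1 = 40.
t* = t_{0.05, 40} = 1.683851.
Margin = t* × SE = 1.683851 × 0.559 = 0.941273.
CI: 3.258 ± 0.941273 → (2.3167, 4.1993).
With 90% confidence, each one-unit increase in age is associated with a change of between 2.3167 and 4.1993 ms in reaction time, holding the other predictors fixed.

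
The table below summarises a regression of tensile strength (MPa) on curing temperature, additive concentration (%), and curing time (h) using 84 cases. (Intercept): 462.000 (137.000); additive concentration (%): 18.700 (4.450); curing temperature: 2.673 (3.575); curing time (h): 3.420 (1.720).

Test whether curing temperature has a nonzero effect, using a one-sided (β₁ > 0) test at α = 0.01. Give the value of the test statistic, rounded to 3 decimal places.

t = 0.748

Read off: b = 2.673, SE = 3.575 for curing temperature.
H₀: β₁ = 0 vs H₁: β₁ > 0.
t = 2.673 / 3.575 = 0.748.
df = n − k − 1 = 84 − 3 − 1 = 80.
One-sided p ≈ 0.2284, which is ≥ 0.01, so fail to reject H₀.
The data do not give significant evidence that the true slope on curing temperature is positive, holding the other predictors fixed.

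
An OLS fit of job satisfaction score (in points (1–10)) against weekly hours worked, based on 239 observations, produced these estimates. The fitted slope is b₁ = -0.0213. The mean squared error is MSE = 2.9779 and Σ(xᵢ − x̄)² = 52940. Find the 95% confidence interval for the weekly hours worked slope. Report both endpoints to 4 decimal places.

SE(b₁) = √(MSE/Sₓₓ) = √(2.9779/52940) = 0.00750003.
df = n − 2 = 237.
t* = t_{0.025, 237} = 1.970024.
Margin = t* × SE = 1.970024 × 0.00750003 = 0.014775.
CI: -0.0213 ± 0.014775 → (-0.0361, -0.0065).
With 95% confidence, each one-unit increase in weekly hours worked is associated with a change of between -0.0361 and -0.0065 points (1–10) in job satisfaction score.

(-0.0361, -0.0065)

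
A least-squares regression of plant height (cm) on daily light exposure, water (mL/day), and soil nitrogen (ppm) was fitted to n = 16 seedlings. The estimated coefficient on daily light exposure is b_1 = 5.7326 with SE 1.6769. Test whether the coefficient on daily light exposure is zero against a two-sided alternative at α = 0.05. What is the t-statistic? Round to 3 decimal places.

t = 3.419

H₀: β₁ = 0 vs H₁: β₁ ≠ 0.
t = (b_1 − β₁⁰)/SE = 5.7326 / 1.6769 = 3.419.
df = n − k − 1 = 16 − 3 − 1 = 12.
Two-sided p ≈ 0.0051, which is < 0.05, so reject H₀.
There is evidence that daily light exposure is associated with plant height, holding the other predictors fixed.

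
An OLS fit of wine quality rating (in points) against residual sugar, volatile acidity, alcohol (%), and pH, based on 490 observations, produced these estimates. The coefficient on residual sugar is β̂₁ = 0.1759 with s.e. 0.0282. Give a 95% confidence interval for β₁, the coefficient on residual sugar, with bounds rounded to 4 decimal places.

(0.1205, 0.2313)

df = n − k − 1 = 490 − 4 − 1 = 485.
t* = t_{0.025, 485} = 1.964867.
Margin = t* × SE = 1.964867 × 0.0282 = 0.055409.
CI: 0.1759 ± 0.055409 → (0.1205, 0.2313).
With 95% confidence, each one-unit increase in residual sugar is associated with a change of between 0.1205 and 0.2313 points in wine quality rating, holding the other predictors fixed.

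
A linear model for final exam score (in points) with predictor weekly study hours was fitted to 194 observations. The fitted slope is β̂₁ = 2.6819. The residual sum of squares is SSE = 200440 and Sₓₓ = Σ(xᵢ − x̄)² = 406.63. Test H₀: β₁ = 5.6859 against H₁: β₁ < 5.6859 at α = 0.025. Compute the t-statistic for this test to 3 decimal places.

t = -1.875

MSE = SSE/(n − 2) = 200440/192 = 1043.96.
SE(β̂₁) = √(MSE/Sₓₓ) = √(1043.96/406.63) = 1.60229.
t = (2.6819 − 5.6859) / 1.60229 = -1.875.
df = n − 2 = 192.
One-sided p ≈ 0.0312, which is ≥ 0.025, so fail to reject H₀.
The data do not give significant evidence that the true slope on weekly study hours is below 5.6859 points per unit.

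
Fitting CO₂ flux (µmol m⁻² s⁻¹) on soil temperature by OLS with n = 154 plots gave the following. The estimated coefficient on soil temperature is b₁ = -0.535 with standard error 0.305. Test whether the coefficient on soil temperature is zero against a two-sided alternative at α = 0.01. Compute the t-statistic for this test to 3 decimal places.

H₀: β₁ = 0 vs H₁: β₁ ≠ 0.
t = (b₁ − β₁⁰)/SE = -0.535 / 0.305 = -1.754.
df = n − 2 = 154 − 2 = 152.
Two-sided p ≈ 0.0814, which is ≥ 0.01, so fail to reject H₀.
The data do not give significant evidence of an association between soil temperature and CO₂ flux.

t = -1.754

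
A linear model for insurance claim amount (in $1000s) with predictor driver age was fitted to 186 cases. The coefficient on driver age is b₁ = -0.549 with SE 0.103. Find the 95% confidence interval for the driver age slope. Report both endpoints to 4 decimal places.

(-0.7522, -0.3458)

df = n − 2 = 186 − 2 = 184.
t* = t_{0.025, 184} = 1.972941.
Margin = t* × SE = 1.972941 × 0.103 = 0.203213.
CI: -0.549 ± 0.203213 → (-0.7522, -0.3458).
With 95% confidence, each one-unit increase in driver age is associated with a change of between -0.7522 and -0.3458 $1000s in insurance claim amount.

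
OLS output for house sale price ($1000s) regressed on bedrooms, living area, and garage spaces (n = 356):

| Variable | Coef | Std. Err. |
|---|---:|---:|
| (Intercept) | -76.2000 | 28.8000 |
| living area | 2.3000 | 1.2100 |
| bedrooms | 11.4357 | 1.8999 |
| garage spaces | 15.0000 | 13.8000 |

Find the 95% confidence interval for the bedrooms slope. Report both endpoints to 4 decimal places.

(7.6991, 15.1723)

Read off: b = 11.4357, SE = 1.8999 for bedrooms.
df = n − k − 1 = 356 − 3 − 1 = 352.
t* = t_{0.025, 352} = 1.966726.
Margin = t* × SE = 1.966726 × 1.8999 = 3.736583.
CI: 11.4357 ± 3.736583 → (7.6991, 15.1723).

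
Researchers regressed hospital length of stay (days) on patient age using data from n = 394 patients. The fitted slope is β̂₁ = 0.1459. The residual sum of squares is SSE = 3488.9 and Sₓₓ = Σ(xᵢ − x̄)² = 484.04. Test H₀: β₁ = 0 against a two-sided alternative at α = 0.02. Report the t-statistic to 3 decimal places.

t = 1.076

MSE = SSE/(n − 2) = 3488.9/392 = 8.90026.
SE(β̂₁) = √(MSE/Sₓₓ) = √(8.90026/484.04) = 0.1356.
t = 0.1459 / 0.1356 = 1.076.
df = n − 2 = 392.
Two-sided p ≈ 0.2826, which is ≥ 0.02, so fail to reject H₀.
The data do not give significant evidence of an association between patient age and hospital length of stay.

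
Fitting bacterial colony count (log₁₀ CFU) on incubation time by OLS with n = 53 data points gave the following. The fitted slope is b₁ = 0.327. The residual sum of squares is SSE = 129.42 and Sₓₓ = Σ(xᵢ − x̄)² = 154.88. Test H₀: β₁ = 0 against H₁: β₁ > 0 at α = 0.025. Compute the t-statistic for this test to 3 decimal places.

t = 2.555

MSE = SSE/(n − 2) = 129.42/51 = 2.53765.
SE(b₁) = √(MSE/Sₓₓ) = √(2.53765/154.88) = 0.128002.
t = 0.327 / 0.128002 = 2.555.
df = n − 2 = 51.
One-sided p ≈ 0.0068, which is < 0.025, so reject H₀.
There is evidence that the true slope on incubation time is positive.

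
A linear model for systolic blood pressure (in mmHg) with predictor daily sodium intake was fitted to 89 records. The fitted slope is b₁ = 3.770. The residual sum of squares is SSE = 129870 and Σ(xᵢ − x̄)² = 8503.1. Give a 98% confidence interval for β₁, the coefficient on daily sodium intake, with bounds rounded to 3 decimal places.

(2.777, 4.763)

MSE = SSE/(n − 2) = 129870/87 = 1492.76.
SE(b₁) = √(MSE/Sₓₓ) = √(1492.76/8503.1) = 0.418992.
df = n − 2 = 87.
t* = t_{0.01, 87} = 2.369977.
Margin = t* × SE = 2.369977 × 0.418992 = 0.99300.
CI: 3.770 ± 0.99300 → (2.777, 4.763).
With 98% confidence, each one-unit increase in daily sodium intake is associated with a change of between 2.777 and 4.763 mmHg in systolic blood pressure.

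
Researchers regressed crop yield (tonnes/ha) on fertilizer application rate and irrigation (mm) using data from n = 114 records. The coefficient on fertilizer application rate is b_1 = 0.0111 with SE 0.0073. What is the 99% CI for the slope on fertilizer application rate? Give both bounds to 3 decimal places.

df = n − k − 1 = 114 − 2 − 1 = 111.
t* = t_{0.005, 111} = 2.620849.
Margin = t* × SE = 2.620849 × 0.0073 = 0.01913.
CI: 0.0111 ± 0.01913 → (-0.008, 0.030).
With 99% confidence, each one-unit increase in fertilizer application rate is associated with a change of between -0.008 and 0.030 tonnes/ha in crop yield, holding the other predictors fixed.

(-0.008, 0.030)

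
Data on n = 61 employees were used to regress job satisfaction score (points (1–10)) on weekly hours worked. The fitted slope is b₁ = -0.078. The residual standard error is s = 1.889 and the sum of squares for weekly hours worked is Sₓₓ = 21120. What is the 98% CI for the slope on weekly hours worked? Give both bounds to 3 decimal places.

SE(b₁) = s/√Sₓₓ = 1.889/√21120 = 0.0129983.
df = n − 2 = 59.
t* = t_{0.01, 59} = 2.391229.
Margin = t* × SE = 2.391229 × 0.0129983 = 0.03108.
CI: -0.078 ± 0.03108 → (-0.109, -0.047).
With 98% confidence, each one-unit increase in weekly hours worked is associated with a change of between -0.109 and -0.047 points (1–10) in job satisfaction score.

(-0.109, -0.047)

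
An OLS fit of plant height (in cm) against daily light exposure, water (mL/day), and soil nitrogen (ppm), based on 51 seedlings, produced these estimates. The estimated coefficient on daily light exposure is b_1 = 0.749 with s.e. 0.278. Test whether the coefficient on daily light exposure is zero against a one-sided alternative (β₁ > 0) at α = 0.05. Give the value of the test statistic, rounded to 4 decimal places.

t = 2.6942

H₀: β₁ = 0 vs H₁: β₁ > 0.
t = (b_1 − β₁⁰)/SE = 0.749 / 0.278 = 2.6942.
df = n − k − 1 = 51 − 3 − 1 = 47.
One-sided p ≈ 0.0049, which is < 0.05, so reject H₀.
There is evidence that the true slope on daily light exposure is positive, holding the other predictors fixed.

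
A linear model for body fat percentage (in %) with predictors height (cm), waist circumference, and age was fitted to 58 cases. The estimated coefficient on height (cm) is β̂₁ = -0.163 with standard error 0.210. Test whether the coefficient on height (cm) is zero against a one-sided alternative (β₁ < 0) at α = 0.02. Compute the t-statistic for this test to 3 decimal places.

t = -0.776

H₀: β₁ = 0 vs H₁: β₁ < 0.
t = (β̂₁ − β₁⁰)/SE = -0.163 / 0.210 = -0.776.
df = n − k − 1 = 58 − 3 − 1 = 54.
One-sided p ≈ 0.2205, which is ≥ 0.02, so fail to reject H₀.
The data do not give significant evidence that the true slope on height (cm) is negative, holding the other predictors fixed.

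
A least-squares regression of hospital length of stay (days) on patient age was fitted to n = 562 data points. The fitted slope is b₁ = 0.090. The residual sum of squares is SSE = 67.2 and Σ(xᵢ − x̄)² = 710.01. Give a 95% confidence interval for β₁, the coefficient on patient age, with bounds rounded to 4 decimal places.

(0.0645, 0.1155)

MSE = SSE/(n − 2) = 67.2/560 = 0.12.
SE(b₁) = √(MSE/Sₓₓ) = √(0.12/710.01) = 0.0130005.
df = n − 2 = 560.
t* = t_{0.025, 560} = 1.964209.
Margin = t* × SE = 1.964209 × 0.0130005 = 0.025536.
CI: 0.090 ± 0.025536 → (0.0645, 0.1155).
With 95% confidence, each one-unit increase in patient age is associated with a change of between 0.0645 and 0.1155 days in hospital length of stay.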